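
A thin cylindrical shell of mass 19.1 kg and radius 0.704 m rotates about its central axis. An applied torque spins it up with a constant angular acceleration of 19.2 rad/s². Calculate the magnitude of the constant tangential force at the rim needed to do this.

I = MR² = (19.1)(0.704)² = 9.466 kg·m².
The required torque is τ = Iα = (9.466)(19.20) = 181.8 N·m.
A tangential force at the rim gives τ = FR, so F = τ/R = 181.8/0.704 = 258.2 N.

F ≈ 258 N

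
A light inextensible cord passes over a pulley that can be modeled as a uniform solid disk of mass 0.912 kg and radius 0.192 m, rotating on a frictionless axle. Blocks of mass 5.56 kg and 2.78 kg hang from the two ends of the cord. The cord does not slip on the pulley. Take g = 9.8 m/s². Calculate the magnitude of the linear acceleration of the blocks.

I = ½MR² = (1/2)(0.912)(0.192)² = 0.01681 kg·m².
Heavier block: m₁g − T₁ = m₁a. Lighter block: T₂ − m₂g = m₂a.
Pulley: (T₁ − T₂)R = Iα = I(a/R), so T₁ − T₂ = (I/R²)a = (1/2)M_p a = 0.4560·a.
Adding the three: (m₁ − m₂)g = (m₁ + m₂ + 0.4560)a, so a = (5.56 − 2.78)(9.8)/(5.56 + 2.78 + 0.4560) = 3.097 m/s².

a ≈ 3.10 m/s²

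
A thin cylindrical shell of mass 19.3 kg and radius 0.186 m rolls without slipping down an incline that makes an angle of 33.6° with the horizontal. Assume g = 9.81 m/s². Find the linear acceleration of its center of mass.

a ≈ 2.71 m/s²

Translation along the incline: Mg sinθ − f = Ma.
Rotation about the center: fR = Iα with I = MR². No-slip gives a = αR, so f = (I/R²)a = M a.
Substituting: Mg sinθ = (1 + 1.000)Ma, so a = g sinθ/(1 + 1.000) = (9.81) sin 33.6° / 2.000 = 2.714 m/s².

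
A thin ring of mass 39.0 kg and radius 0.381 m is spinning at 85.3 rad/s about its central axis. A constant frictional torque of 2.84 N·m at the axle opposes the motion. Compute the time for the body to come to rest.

I = MR² = (39.0)(0.381)² = 5.661 kg·m².
The net torque has magnitude 2.84 N·m, opposing ω.
|α| = τ/I = 2.840/5.661 = 0.5017 rad/s² (deceleration).
0 = ω₀ − |α|t ⇒ t = ω₀/|α| = 85.3/0.5017 = 170.0 s.

t ≈ 170 s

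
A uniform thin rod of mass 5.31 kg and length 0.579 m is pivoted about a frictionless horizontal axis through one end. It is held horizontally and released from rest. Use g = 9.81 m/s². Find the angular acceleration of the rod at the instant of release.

α ≈ 25.4 rad/s²

About the pivot, I = (1/3)ML² = (1/3)(5.31)(0.579)² = 0.5934 kg·m².
The weight acts at the center, a distance L/2 = 0.2895 m from the pivot; τ = Mg(L/2) = 15.08 N·m.
α = τ/I = 15.08/0.5934 = 25.41 rad/s².
(Equivalently α = (3g/(2L)) = 25.41 rad/s².)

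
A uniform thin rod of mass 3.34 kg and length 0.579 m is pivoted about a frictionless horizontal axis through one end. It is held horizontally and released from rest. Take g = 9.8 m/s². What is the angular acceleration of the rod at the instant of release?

α ≈ 25.4 rad/s²

About the pivot, I = (1/3)ML² = (1/3)(3.34)(0.579)² = 0.3732 kg·m².
The weight acts at the center, a distance L/2 = 0.2895 m from the pivot; τ = Mg(L/2) = 9.476 N·m.
α = τ/I = 9.476/0.3732 = 25.39 rad/s².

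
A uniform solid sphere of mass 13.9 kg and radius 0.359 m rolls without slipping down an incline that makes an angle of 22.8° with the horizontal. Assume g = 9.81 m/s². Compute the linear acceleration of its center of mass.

Translation along the incline: Mg sinθ − f = Ma.
Rotation about the center: fR = Iα with I = (2/5)MR². No-slip gives a = αR, so f = (I/R²)a = (2/5)M a.
Substituting: Mg sinθ = (1 + 0.4000)Ma, so a = g sinθ/(1 + 0.4000) = (9.81) sin 22.8° / 1.400 = 2.715 m/s².

a ≈ 2.72 m/s²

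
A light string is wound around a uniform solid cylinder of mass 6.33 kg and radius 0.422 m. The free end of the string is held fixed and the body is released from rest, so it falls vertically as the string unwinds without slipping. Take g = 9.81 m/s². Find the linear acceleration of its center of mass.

Translation: Mg − T = Ma. Rotation about the center: TR = Iα with I = ½MR².
With a = αR: T = (I/R²)a = (1/2)M a, so Mg = (1 + 0.5000)Ma.
a = g/(1 + 0.5000) = 9.81/1.500 = 6.540 m/s².

a ≈ 6.54 m/s²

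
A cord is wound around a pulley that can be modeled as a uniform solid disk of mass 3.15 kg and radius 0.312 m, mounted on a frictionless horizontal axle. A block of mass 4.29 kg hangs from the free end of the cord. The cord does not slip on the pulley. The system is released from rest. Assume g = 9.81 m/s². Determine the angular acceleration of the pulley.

I = ½MR² = (1/2)(3.15)(0.312)² = 0.1533 kg·m².
Block: mg − T = ma. Pulley: TR = Iα. No-slip: a = αR, so T = (I/R²)a = 1.575·a.
Then mg = (m + 1.575)a, so a = (4.29)(9.81)/(4.29 + 1.575) = 7.176 m/s².
α = a/R = 7.176/0.312 = 23.00 rad/s².

α ≈ 23.0 rad/s²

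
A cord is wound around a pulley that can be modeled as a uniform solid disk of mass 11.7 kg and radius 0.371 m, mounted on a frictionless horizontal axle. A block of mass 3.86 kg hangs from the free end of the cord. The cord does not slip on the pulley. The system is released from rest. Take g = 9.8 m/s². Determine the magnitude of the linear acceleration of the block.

a ≈ 3.90 m/s²

I = ½MR² = (1/2)(11.7)(0.371)² = 0.8052 kg·m².
Block: mg − T = ma. Pulley: TR = Iα. No-slip: a = αR, so T = (I/R²)a = 5.850·a.
Then mg = (m + 5.850)a, so a = (3.86)(9.8)/(3.86 + 5.850) = 3.896 m/s².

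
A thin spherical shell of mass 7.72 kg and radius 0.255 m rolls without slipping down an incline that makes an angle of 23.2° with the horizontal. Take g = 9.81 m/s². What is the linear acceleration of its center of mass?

a ≈ 2.32 m/s²

Translation along the incline: Mg sinθ − f = Ma.
Rotation about the center: fR = Iα with I = (2/3)MR². No-slip gives a = αR, so f = (I/R²)a = (2/3)M a.
Substituting: Mg sinθ = (1 + 0.6667)Ma, so a = g sinθ/(1 + 0.6667) = (9.81) sin 23.2° / 1.667 = 2.319 m/s².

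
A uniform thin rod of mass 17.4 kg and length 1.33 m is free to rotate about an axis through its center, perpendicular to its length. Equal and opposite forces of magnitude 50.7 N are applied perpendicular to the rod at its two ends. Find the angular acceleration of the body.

α ≈ 26.3 rad/s²

I = (1/12)ML² = (1/12)(17.4)(1.33)² = 2.565 kg·m².
The couple gives τ = F·(L/2) + F·(L/2) = F L = (50.7)(1.33) = 67.43 N·m.
From τ = Iα: α = 67.43/2.565 = 26.29 rad/s².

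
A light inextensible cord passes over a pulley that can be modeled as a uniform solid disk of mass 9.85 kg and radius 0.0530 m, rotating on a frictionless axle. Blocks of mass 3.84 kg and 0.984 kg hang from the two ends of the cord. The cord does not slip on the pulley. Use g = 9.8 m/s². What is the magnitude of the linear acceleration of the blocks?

I = ½MR² = (1/2)(9.85)(0.0530)² = 0.01383 kg·m².
Heavier block: m₁g − T₁ = m₁a. Lighter block: T₂ − m₂g = m₂a.
Pulley: (T₁ − T₂)R = Iα = I(a/R), so T₁ − T₂ = (I/R²)a = (1/2)M_p a = 4.925·a.
Adding the three: (m₁ − m₂)g = (m₁ + m₂ + 4.925)a, so a = (3.84 − 0.984)(9.8)/(3.84 + 0.984 + 4.925) = 2.871 m/s².

a ≈ 2.87 m/s²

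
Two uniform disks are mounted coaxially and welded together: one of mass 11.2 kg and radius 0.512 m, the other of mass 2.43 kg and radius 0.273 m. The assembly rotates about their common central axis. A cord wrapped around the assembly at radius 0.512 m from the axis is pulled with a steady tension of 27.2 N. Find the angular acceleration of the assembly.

I = ½M₁R₁² + ½M₂R₂² = ½(11.2)(0.512)² + ½(2.43)(0.273)² = 1.559 kg·m².
τ = F r = (27.2)(0.512) = 13.93 N·m.
α = τ/I = 13.93/1.559 = 8.935 rad/s².

α ≈ 8.94 rad/s²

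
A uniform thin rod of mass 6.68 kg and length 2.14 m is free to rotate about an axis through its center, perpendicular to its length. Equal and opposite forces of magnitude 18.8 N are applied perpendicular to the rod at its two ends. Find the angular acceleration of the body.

I = (1/12)ML² = (1/12)(6.68)(2.14)² = 2.549 kg·m².
The couple gives τ = F·(L/2) + F·(L/2) = F L = (18.8)(2.14) = 40.23 N·m.
Newton's second law for rotation, τ = Iα, gives α = τ/I = 40.23/2.549 = 15.78 rad/s².

α ≈ 15.8 rad/s²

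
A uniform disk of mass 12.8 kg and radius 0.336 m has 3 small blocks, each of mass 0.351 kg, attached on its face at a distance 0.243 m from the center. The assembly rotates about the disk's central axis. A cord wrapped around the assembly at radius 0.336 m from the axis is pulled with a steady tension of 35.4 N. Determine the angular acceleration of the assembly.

α ≈ 15.2 rad/s²

I_disk = ½MR² = ½(12.8)(0.336)² = 0.7225 kg·m².
I_blocks = 3·m·r² = 3(0.351)(0.243)² = 0.06218 kg·m².
Total I = 0.7847 kg·m².
τ = F r = (35.4)(0.336) = 11.89 N·m.
α = τ/I = 11.89/0.7847 = 15.16 rad/s².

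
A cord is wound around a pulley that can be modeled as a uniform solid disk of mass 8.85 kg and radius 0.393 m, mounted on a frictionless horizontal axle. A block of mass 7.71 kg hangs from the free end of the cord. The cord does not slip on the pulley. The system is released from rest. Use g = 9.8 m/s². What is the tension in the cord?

I = ½MR² = (1/2)(8.85)(0.393)² = 0.6834 kg·m².
Block: mg − T = ma. Pulley: TR = Iα. No-slip: a = αR, so T = (I/R²)a = 4.425·a.
Then mg = (m + 4.425)a, so a = (7.71)(9.8)/(7.71 + 4.425) = 6.226 m/s².
T = 4.425·a = 27.55 N.

T ≈ 27.6 N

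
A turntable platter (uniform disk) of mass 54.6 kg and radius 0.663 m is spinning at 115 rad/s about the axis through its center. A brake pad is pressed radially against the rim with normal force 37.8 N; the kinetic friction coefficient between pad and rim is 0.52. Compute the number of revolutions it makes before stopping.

I = ½MR² = (1/2)(54.6)(0.663)² = 12.00 kg·m².
Friction force f = μN = (0.52)(37.8) = 19.66 N at the rim; torque magnitude τ = fR = 13.03 N·m, opposing ω.
|α| = τ/I = 13.03/12.00 = 1.086 rad/s² (deceleration).
ω² = ω₀² − 2|α|θ with ω = 0 ⇒ θ = ω₀²/(2|α|) = 6089 rad = 969.1 rev.

≈ 969 revolutions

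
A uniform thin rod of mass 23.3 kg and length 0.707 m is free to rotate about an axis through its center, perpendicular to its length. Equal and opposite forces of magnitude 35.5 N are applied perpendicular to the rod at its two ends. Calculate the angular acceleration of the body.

I = (1/12)ML² = (1/12)(23.3)(0.707)² = 0.9705 kg·m².
The couple gives τ = F·(L/2) + F·(L/2) = F L = (35.5)(0.707) = 25.10 N·m.
From τ = Iα: α = 25.10/0.9705 = 25.86 rad/s².

α ≈ 25.9 rad/s²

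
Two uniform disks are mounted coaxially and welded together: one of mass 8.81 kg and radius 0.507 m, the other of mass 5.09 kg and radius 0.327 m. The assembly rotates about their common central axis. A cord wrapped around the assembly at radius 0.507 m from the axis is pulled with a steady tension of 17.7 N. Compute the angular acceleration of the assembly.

α ≈ 6.39 rad/s²

I = ½M₁R₁² + ½M₂R₂² = ½(8.81)(0.507)² + ½(5.09)(0.327)² = 1.404 kg·m².
τ = F r = (17.7)(0.507) = 8.974 N·m.
α = τ/I = 8.974/1.404 = 6.390 rad/s².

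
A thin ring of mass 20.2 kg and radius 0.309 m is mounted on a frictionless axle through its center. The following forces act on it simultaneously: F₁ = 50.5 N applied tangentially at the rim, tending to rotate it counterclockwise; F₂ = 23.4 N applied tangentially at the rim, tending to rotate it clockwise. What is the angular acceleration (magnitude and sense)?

α ≈ 4.34 rad/s², counterclockwise

I = MR² = (20.2)(0.309)² = 1.929 kg·m².
Taking counterclockwise as positive: τ₁ = +(50.5)(0.309) = +15.60 N·m; τ₂ = −(23.4)(0.309) = −7.231 N·m.
Net torque τ = 8.374 N·m.
α = τ/I = 8.374/1.929 = 4.342 rad/s².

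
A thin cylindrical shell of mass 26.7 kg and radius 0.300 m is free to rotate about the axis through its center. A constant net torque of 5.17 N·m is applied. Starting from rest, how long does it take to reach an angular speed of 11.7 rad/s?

I = MR² = (26.7)(0.300)² = 2.403 kg·m².
α = τ/I = 5.17/2.403 = 2.151 rad/s².
ω = αt ⇒ t = ω/α = 11.7/2.151 = 5.438 s.

t ≈ 5.44 s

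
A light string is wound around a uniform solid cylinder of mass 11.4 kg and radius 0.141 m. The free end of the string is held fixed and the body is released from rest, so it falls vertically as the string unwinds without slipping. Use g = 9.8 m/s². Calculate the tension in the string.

T ≈ 37.2 N

Translation: Mg − T = Ma. Rotation about the center: TR = Iα with I = ½MR².
With a = αR: T = (I/R²)a = (1/2)M a, so Mg = (1 + 0.5000)Ma.
a = g/(1 + 0.5000) = 9.8/1.500 = 6.533 m/s².
T = 0.5000·M·a = (0.5000)(11.4)(6.533) = 37.24 N.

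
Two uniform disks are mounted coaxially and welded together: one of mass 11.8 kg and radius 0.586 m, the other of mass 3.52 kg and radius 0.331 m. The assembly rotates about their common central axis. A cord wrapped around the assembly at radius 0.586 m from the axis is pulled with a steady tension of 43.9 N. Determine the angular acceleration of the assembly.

I = ½M₁R₁² + ½M₂R₂² = ½(11.8)(0.586)² + ½(3.52)(0.331)² = 2.219 kg·m².
τ = F r = (43.9)(0.586) = 25.73 N·m.
α = τ/I = 25.73/2.219 = 11.59 rad/s².

α ≈ 11.6 rad/s²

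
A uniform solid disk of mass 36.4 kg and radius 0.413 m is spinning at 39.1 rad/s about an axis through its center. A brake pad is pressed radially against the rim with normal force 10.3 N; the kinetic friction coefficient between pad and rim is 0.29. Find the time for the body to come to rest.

t ≈ 98.4 s

I = ½MR² = (1/2)(36.4)(0.413)² = 3.104 kg·m².
Friction force f = μN = (0.29)(10.3) = 2.987 N at the rim; torque magnitude τ = fR = 1.234 N·m, opposing ω.
|α| = τ/I = 1.234/3.104 = 0.3974 rad/s² (deceleration).
0 = ω₀ − |α|t ⇒ t = ω₀/|α| = 39.1/0.3974 = 98.39 s.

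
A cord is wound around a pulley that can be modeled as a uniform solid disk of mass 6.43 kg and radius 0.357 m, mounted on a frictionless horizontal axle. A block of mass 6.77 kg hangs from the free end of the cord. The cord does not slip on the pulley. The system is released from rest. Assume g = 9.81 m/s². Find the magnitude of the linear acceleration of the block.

I = ½MR² = (1/2)(6.43)(0.357)² = 0.4097 kg·m².
Block: mg − T = ma. Pulley: TR = Iα. No-slip: a = αR, so T = (I/R²)a = 3.215·a.
Then mg = (m + 3.215)a, so a = (6.77)(9.81)/(6.77 + 3.215) = 6.651 m/s².

a ≈ 6.65 m/s²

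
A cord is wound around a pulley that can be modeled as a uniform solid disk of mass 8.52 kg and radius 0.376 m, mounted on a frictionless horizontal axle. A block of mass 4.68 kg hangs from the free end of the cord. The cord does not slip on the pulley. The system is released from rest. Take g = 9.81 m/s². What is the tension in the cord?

I = ½MR² = (1/2)(8.52)(0.376)² = 0.6023 kg·m².
Block: mg − T = ma. Pulley: TR = Iα. No-slip: a = αR, so T = (I/R²)a = 4.260·a.
Then mg = (m + 4.260)a, so a = (4.68)(9.81)/(4.68 + 4.260) = 5.135 m/s².
T = 4.260·a = 21.88 N.

T ≈ 21.9 N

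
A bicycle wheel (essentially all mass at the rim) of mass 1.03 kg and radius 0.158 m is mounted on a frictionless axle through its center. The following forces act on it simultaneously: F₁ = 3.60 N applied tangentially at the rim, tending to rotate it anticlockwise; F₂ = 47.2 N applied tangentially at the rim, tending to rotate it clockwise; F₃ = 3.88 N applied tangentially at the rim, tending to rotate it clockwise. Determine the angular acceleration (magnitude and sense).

α ≈ 292 rad/s², clockwise

I = MR² = (1.03)(0.158)² = 0.02571 kg·m².
Taking anticlockwise as positive: τ₁ = +(3.60)(0.158) = +0.5688 N·m; τ₂ = −(47.2)(0.158) = −7.458 N·m; τ₃ = −(3.88)(0.158) = −0.6130 N·m.
Net torque τ = -7.502 N·m.
α = τ/I = -7.502/0.02571 = -291.8 rad/s².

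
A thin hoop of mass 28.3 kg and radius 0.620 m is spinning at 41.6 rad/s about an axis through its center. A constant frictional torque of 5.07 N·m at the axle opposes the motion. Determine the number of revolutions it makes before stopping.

I = MR² = (28.3)(0.620)² = 10.88 kg·m².
The net torque has magnitude 5.07 N·m, opposing ω.
|α| = τ/I = 5.070/10.88 = 0.4661 rad/s² (deceleration).
ω² = ω₀² − 2|α|θ with ω = 0 ⇒ θ = ω₀²/(2|α|) = 1857 rad = 295.5 rev.

≈ 295 revolutions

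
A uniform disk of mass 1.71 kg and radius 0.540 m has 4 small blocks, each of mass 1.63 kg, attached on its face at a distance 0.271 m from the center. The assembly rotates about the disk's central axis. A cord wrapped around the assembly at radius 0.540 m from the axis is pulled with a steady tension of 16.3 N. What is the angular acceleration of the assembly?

I_disk = ½MR² = ½(1.71)(0.540)² = 0.2493 kg·m².
I_blocks = 4·m·r² = 4(1.63)(0.271)² = 0.4788 kg·m².
Total I = 0.7282 kg·m².
τ = F r = (16.3)(0.540) = 8.802 N·m.
α = τ/I = 8.802/0.7282 = 12.09 rad/s².

α ≈ 12.1 rad/s²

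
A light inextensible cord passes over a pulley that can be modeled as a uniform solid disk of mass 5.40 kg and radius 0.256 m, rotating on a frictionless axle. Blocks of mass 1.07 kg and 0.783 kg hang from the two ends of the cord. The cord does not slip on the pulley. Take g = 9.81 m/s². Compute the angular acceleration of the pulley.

I = ½MR² = (1/2)(5.40)(0.256)² = 0.1769 kg·m².
Heavier block: m₁g − T₁ = m₁a. Lighter block: T₂ − m₂g = m₂a.
Pulley: (T₁ − T₂)R = Iα = I(a/R), so T₁ − T₂ = (I/R²)a = (1/2)M_p a = 2.700·a.
Adding the three: (m₁ − m₂)g = (m₁ + m₂ + 2.700)a, so a = (1.07 − 0.783)(9.81)/(1.07 + 0.783 + 2.700) = 0.6184 m/s².
α = a/R = 0.6184/0.256 = 2.416 rad/s².

α ≈ 2.42 rad/s²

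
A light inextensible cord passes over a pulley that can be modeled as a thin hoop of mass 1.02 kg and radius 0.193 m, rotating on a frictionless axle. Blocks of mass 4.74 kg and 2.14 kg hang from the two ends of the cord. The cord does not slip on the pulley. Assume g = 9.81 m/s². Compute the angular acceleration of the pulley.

α ≈ 16.7 rad/s²

I = MR² = (1.02)(0.193)² = 0.03799 kg·m².
Heavier block: m₁g − T₁ = m₁a. Lighter block: T₂ − m₂g = m₂a.
Pulley: (T₁ − T₂)R = Iα = I(a/R), so T₁ − T₂ = (I/R²)a = 1·M_p a = 1.020·a.
Adding the three: (m₁ − m₂)g = (m₁ + m₂ + 1.020)a, so a = (4.74 − 2.14)(9.81)/(4.74 + 2.14 + 1.020) = 3.229 m/s².
α = a/R = 3.229/0.193 = 16.73 rad/s².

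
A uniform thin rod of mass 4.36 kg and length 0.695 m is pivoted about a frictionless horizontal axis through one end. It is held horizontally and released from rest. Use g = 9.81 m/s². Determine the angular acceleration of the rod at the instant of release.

About the pivot, I = (1/3)ML² = (1/3)(4.36)(0.695)² = 0.7020 kg·m².
The weight acts at the center, a distance L/2 = 0.3475 m from the pivot; τ = Mg(L/2) = 14.86 N·m.
α = τ/I = 14.86/0.7020 = 21.17 rad/s².
(Equivalently α = (3g/(2L)) = 21.17 rad/s².)

α ≈ 21.2 rad/s²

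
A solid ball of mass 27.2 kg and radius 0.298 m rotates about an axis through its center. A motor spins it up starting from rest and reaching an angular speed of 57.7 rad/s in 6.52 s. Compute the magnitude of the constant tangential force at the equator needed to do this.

F ≈ 28.7 N

I = (2/5)MR² = (2/5)(27.2)(0.298)² = 0.9662 kg·m².
α = Δω/Δt = (57.7 − 0)/6.52 = 8.850 rad/s².
The required torque is τ = Iα = (0.9662)(8.850) = 8.550 N·m.
A tangential force at the equator gives τ = FR, so F = τ/R = 8.550/0.298 = 28.69 N.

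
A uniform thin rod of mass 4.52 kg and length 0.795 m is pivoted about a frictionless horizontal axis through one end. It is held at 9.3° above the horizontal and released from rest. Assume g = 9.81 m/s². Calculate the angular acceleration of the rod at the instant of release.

About the pivot, I = (1/3)ML² = (1/3)(4.52)(0.795)² = 0.9523 kg·m².
The weight acts at the center, a distance L/2 = 0.3975 m from the pivot; τ = Mg(L/2) cos 9.3° = 17.39 N·m.
α = τ/I = 17.39/0.9523 = 18.27 rad/s².
(Equivalently α = (3g/(2L)) cos 9.3° = 18.27 rad/s².)

α ≈ 18.3 rad/s²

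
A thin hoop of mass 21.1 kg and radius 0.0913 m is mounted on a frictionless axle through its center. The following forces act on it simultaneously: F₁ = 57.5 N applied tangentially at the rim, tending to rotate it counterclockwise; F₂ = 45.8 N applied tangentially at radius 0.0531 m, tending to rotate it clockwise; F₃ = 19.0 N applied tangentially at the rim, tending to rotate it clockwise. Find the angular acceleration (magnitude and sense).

α ≈ 6.16 rad/s², counterclockwise

I = MR² = (21.1)(0.0913)² = 0.1759 kg·m².
Taking counterclockwise as positive: τ₁ = +(57.5)(0.0913) = +5.250 N·m; τ₂ = −(45.8)(0.0531) = −2.432 N·m; τ₃ = −(19.0)(0.0913) = −1.735 N·m.
Net torque τ = 1.083 N·m.
α = τ/I = 1.083/0.1759 = 6.158 rad/s².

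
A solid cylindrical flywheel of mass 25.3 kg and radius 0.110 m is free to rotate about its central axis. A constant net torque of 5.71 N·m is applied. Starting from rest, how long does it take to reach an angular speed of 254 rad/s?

I = ½MR² = (1/2)(25.3)(0.110)² = 0.1531 kg·m².
α = τ/I = 5.71/0.1531 = 37.30 rad/s².
ω = αt ⇒ t = ω/α = 254/37.30 = 6.809 s.

t ≈ 6.81 s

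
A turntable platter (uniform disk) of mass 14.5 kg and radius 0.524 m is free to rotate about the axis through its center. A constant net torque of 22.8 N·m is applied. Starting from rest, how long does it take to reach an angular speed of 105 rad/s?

I = ½MR² = (1/2)(14.5)(0.524)² = 1.991 kg·m².
α = τ/I = 22.8/1.991 = 11.45 rad/s².
ω = αt ⇒ t = ω/α = 105/11.45 = 9.168 s.

t ≈ 9.17 s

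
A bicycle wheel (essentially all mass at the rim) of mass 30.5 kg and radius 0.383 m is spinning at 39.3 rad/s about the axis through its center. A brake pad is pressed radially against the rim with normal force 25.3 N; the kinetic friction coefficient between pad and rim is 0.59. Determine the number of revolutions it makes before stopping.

I = MR² = (30.5)(0.383)² = 4.474 kg·m².
Friction force f = μN = (0.59)(25.3) = 14.93 N at the rim; torque magnitude τ = fR = 5.717 N·m, opposing ω.
|α| = τ/I = 5.717/4.474 = 1.278 rad/s² (deceleration).
ω² = ω₀² − 2|α|θ with ω = 0 ⇒ θ = ω₀²/(2|α|) = 604.3 rad = 96.18 rev.

≈ 96.2 revolutions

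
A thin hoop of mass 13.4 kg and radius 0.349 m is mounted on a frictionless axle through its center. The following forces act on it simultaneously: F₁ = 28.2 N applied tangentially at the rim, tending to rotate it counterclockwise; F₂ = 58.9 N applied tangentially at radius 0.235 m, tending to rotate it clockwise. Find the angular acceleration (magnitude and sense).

I = MR² = (13.4)(0.349)² = 1.632 kg·m².
Taking counterclockwise as positive: τ₁ = +(28.2)(0.349) = +9.842 N·m; τ₂ = −(58.9)(0.235) = −13.84 N·m.
Net torque τ = -4.000 N·m.
α = τ/I = -4.000/1.632 = -2.451 rad/s².

α ≈ 2.45 rad/s², clockwise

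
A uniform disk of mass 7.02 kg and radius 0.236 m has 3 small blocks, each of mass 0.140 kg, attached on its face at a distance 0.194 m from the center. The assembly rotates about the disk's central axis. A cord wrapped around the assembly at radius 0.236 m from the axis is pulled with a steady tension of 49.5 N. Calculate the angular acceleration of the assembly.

α ≈ 55.3 rad/s²

I_disk = ½MR² = ½(7.02)(0.236)² = 0.1955 kg·m².
I_blocks = 3·m·r² = 3(0.140)(0.194)² = 0.01581 kg·m².
Total I = 0.2113 kg·m².
τ = F r = (49.5)(0.236) = 11.68 N·m.
α = τ/I = 11.68/0.2113 = 55.29 rad/s².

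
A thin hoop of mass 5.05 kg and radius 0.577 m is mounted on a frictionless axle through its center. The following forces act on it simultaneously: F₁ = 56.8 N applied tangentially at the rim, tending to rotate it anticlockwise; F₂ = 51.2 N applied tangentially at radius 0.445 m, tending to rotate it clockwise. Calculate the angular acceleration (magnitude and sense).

I = MR² = (5.05)(0.577)² = 1.681 kg·m².
Taking anticlockwise as positive: τ₁ = +(56.8)(0.577) = +32.77 N·m; τ₂ = −(51.2)(0.445) = −22.78 N·m.
Net torque τ = 9.990 N·m.
α = τ/I = 9.990/1.681 = 5.942 rad/s².

α ≈ 5.94 rad/s², anticlockwise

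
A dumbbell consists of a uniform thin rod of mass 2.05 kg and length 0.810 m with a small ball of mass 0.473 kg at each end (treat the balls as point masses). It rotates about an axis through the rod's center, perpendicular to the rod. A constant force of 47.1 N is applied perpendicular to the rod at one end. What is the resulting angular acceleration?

α ≈ 71.4 rad/s²

I_rod = (1/12)ML² = (1/12)(2.05)(0.810)² = 0.1121 kg·m².
I_balls = 2·m·(L/2)² = 2(0.473)(0.4050)² = 0.1552 kg·m².
Total I = 0.2673 kg·m².
τ = F·(L/2) = (47.1)(0.405) = 19.08 N·m.
α = τ/I = 19.08/0.2673 = 71.38 rad/s².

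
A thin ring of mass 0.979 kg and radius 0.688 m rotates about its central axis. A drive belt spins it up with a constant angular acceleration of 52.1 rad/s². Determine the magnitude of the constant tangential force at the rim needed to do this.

F ≈ 35.1 N

I = MR² = (0.979)(0.688)² = 0.4634 kg·m².
The required torque is τ = Iα = (0.4634)(52.10) = 24.14 N·m.
A tangential force at the rim gives τ = FR, so F = τ/R = 24.14/0.688 = 35.09 N.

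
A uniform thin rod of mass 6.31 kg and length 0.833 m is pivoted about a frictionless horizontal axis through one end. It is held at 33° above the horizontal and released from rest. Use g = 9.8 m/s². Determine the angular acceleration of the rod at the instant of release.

About the pivot, I = (1/3)ML² = (1/3)(6.31)(0.833)² = 1.459 kg·m².
The weight acts at the center, a distance L/2 = 0.4165 m from the pivot; τ = Mg(L/2) cos 33° = 21.60 N·m.
α = τ/I = 21.60/1.459 = 14.80 rad/s².

α ≈ 14.8 rad/s²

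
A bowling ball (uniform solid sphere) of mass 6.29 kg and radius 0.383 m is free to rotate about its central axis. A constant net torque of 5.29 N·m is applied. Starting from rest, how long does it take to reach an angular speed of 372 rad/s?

t ≈ 26.0 s

I = (2/5)MR² = (2/5)(6.29)(0.383)² = 0.3691 kg·m².
α = τ/I = 5.29/0.3691 = 14.33 rad/s².
ω = αt ⇒ t = ω/α = 372/14.33 = 25.95 s.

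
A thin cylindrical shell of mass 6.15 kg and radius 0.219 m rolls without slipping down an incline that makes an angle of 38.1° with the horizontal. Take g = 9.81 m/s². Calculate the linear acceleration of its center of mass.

Translation along the incline: Mg sinθ − f = Ma.
Rotation about the center: fR = Iα with I = MR². No-slip gives a = αR, so f = (I/R²)a = M a.
Substituting: Mg sinθ = (1 + 1.000)Ma, so a = g sinθ/(1 + 1.000) = (9.81) sin 38.1° / 2.000 = 3.027 m/s².

a ≈ 3.03 m/s²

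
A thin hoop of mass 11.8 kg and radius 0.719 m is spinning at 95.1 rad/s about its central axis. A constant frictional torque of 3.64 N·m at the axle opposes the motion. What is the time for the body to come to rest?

I = MR² = (11.8)(0.719)² = 6.100 kg·m².
The net torque has magnitude 3.64 N·m, opposing ω.
|α| = τ/I = 3.640/6.100 = 0.5967 rad/s² (deceleration).
0 = ω₀ − |α|t ⇒ t = ω₀/|α| = 95.1/0.5967 = 159.4 s.

t ≈ 159 s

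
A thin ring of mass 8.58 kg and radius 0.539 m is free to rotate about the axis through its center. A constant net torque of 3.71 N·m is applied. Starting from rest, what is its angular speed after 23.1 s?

I = MR² = (8.58)(0.539)² = 2.493 kg·m².
α = τ/I = 3.71/2.493 = 1.488 rad/s².
ω = ω₀ + αt = 0 + (1.488)(23.1) = 34.38 rad/s.

ω ≈ 34.4 rad/s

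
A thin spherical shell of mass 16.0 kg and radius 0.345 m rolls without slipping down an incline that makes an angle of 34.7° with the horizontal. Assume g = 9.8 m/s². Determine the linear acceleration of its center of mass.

a ≈ 3.35 m/s²

Translation along the incline: Mg sinθ − f = Ma.
Rotation about the center: fR = Iα with I = (2/3)MR². No-slip gives a = αR, so f = (I/R²)a = (2/3)M a.
Substituting: Mg sinθ = (1 + 0.6667)Ma, so a = g sinθ/(1 + 0.6667) = (9.8) sin 34.7° / 1.667 = 3.347 m/s².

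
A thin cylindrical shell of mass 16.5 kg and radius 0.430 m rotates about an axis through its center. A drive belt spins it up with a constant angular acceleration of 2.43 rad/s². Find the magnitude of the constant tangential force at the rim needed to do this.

F ≈ 17.2 N

I = MR² = (16.5)(0.430)² = 3.051 kg·m².
The required torque is τ = Iα = (3.051)(2.430) = 7.414 N·m.
A tangential force at the rim gives τ = FR, so F = τ/R = 7.414/0.430 = 17.24 N.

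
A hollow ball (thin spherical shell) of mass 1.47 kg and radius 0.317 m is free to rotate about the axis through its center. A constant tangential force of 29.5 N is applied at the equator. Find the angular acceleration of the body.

α ≈ 95.0 rad/s²

I = (2/3)MR² = (2/3)(1.47)(0.317)² = 0.09848 kg·m².
τ = F R = (29.5)(0.317) = 9.351 N·m.
From τ = Iα: α = 9.351/0.09848 = 94.96 rad/s².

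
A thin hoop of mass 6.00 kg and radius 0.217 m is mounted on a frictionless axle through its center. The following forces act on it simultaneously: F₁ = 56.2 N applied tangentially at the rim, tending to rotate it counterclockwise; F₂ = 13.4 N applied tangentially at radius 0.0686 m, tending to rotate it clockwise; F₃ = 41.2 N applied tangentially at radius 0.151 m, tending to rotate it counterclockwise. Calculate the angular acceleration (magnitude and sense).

α ≈ 61.9 rad/s², counterclockwise

I = MR² = (6.00)(0.217)² = 0.2825 kg·m².
Taking counterclockwise as positive: τ₁ = +(56.2)(0.217) = +12.20 N·m; τ₂ = −(13.4)(0.0686) = −0.9192 N·m; τ₃ = +(41.2)(0.151) = +6.221 N·m.
Net torque τ = 17.50 N·m.
α = τ/I = 17.50/0.2825 = 61.93 rad/s².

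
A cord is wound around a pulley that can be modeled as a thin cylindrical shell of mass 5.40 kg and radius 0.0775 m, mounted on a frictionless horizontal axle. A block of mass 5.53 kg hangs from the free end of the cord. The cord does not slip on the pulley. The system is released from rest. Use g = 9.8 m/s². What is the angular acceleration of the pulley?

α ≈ 64.0 rad/s²

I = MR² = (5.40)(0.0775)² = 0.03243 kg·m².
Block: mg − T = ma. Pulley: TR = Iα. No-slip: a = αR, so T = (I/R²)a = 5.400·a.
Then mg = (m + 5.400)a, so a = (5.53)(9.8)/(5.53 + 5.400) = 4.958 m/s².
α = a/R = 4.958/0.0775 = 63.98 rad/s².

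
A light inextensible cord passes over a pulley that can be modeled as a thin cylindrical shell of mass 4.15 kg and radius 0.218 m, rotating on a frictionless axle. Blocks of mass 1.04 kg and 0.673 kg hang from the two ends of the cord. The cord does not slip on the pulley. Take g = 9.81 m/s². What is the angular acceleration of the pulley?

I = MR² = (4.15)(0.218)² = 0.1972 kg·m².
Heavier block: m₁g − T₁ = m₁a. Lighter block: T₂ − m₂g = m₂a.
Pulley: (T₁ − T₂)R = Iα = I(a/R), so T₁ − T₂ = (I/R²)a = 1·M_p a = 4.150·a.
Adding the three: (m₁ − m₂)g = (m₁ + m₂ + 4.150)a, so a = (1.04 − 0.673)(9.81)/(1.04 + 0.673 + 4.150) = 0.6141 m/s².
α = a/R = 0.6141/0.218 = 2.817 rad/s².

α ≈ 2.82 rad/s²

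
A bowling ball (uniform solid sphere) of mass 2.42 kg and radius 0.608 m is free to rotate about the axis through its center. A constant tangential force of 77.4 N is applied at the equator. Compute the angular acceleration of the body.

α ≈ 132 rad/s²

I = (2/5)MR² = (2/5)(2.42)(0.608)² = 0.3578 kg·m².
τ = F R = (77.4)(0.608) = 47.06 N·m.
From τ = Iα: α = 47.06/0.3578 = 131.5 rad/s².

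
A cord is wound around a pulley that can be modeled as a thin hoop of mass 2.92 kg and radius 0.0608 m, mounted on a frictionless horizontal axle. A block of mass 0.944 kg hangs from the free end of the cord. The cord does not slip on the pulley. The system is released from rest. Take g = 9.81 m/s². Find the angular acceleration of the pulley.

α ≈ 39.4 rad/s²

I = MR² = (2.92)(0.0608)² = 0.01079 kg·m².
Block: mg − T = ma. Pulley: TR = Iα. No-slip: a = αR, so T = (I/R²)a = 2.920·a.
Then mg = (m + 2.920)a, so a = (0.944)(9.81)/(0.944 + 2.920) = 2.397 m/s².
α = a/R = 2.397/0.0608 = 39.42 rad/s².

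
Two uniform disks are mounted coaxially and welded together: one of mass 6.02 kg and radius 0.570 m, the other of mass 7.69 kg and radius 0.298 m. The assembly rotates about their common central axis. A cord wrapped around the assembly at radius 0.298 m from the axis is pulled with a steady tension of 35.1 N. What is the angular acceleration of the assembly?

α ≈ 7.93 rad/s²

I = ½M₁R₁² + ½M₂R₂² = ½(6.02)(0.570)² + ½(7.69)(0.298)² = 1.319 kg·m².
τ = F r = (35.1)(0.298) = 10.46 N·m.
α = τ/I = 10.46/1.319 = 7.928 rad/s².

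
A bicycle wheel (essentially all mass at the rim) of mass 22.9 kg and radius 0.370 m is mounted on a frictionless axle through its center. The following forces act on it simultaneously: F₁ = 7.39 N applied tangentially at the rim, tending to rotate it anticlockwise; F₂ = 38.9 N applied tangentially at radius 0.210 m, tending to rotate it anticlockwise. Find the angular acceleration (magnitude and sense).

α ≈ 3.48 rad/s², anticlockwise

I = MR² = (22.9)(0.370)² = 3.135 kg·m².
Taking anticlockwise as positive: τ₁ = +(7.39)(0.370) = +2.734 N·m; τ₂ = +(38.9)(0.210) = +8.169 N·m.
Net torque τ = 10.90 N·m.
α = τ/I = 10.90/3.135 = 3.478 rad/s².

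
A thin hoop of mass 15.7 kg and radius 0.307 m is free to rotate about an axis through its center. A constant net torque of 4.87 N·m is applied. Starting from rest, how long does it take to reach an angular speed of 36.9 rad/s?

I = MR² = (15.7)(0.307)² = 1.480 kg·m².
α = τ/I = 4.87/1.480 = 3.291 rad/s².
ω = αt ⇒ t = ω/α = 36.9/3.291 = 11.21 s.

t ≈ 11.2 s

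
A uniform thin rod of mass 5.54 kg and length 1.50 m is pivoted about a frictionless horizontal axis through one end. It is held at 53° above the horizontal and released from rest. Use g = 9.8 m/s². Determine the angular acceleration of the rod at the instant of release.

About the pivot, I = (1/3)ML² = (1/3)(5.54)(1.50)² = 4.155 kg·m².
The weight acts at the center, a distance L/2 = 0.7500 m from the pivot; τ = Mg(L/2) cos 53° = 24.51 N·m.
α = τ/I = 24.51/4.155 = 5.898 rad/s².

α ≈ 5.90 rad/s²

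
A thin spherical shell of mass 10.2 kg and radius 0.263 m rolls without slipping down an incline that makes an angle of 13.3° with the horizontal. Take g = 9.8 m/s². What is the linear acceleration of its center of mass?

Translation along the incline: Mg sinθ − f = Ma.
Rotation about the center: fR = Iα with I = (2/3)MR². No-slip gives a = αR, so f = (I/R²)a = (2/3)M a.
Substituting: Mg sinθ = (1 + 0.6667)Ma, so a = g sinθ/(1 + 0.6667) = (9.8) sin 13.3° / 1.667 = 1.353 m/s².

a ≈ 1.35 m/s²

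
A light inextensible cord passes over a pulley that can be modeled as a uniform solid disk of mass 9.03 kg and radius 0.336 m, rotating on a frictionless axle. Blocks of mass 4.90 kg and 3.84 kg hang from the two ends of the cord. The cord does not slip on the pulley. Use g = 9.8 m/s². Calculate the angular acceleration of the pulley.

α ≈ 2.33 rad/s²

I = ½MR² = (1/2)(9.03)(0.336)² = 0.5097 kg·m².
Heavier block: m₁g − T₁ = m₁a. Lighter block: T₂ − m₂g = m₂a.
Pulley: (T₁ − T₂)R = Iα = I(a/R), so T₁ − T₂ = (I/R²)a = (1/2)M_p a = 4.515·a.
Adding the three: (m₁ − m₂)g = (m₁ + m₂ + 4.515)a, so a = (4.90 − 3.84)(9.8)/(4.90 + 3.84 + 4.515) = 0.7837 m/s².
α = a/R = 0.7837/0.336 = 2.332 rad/s².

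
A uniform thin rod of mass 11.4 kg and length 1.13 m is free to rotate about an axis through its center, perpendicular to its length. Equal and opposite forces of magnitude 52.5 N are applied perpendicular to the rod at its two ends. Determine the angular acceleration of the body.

I = (1/12)ML² = (1/12)(11.4)(1.13)² = 1.213 kg·m².
The couple gives τ = F·(L/2) + F·(L/2) = F L = (52.5)(1.13) = 59.32 N·m.
Newton's second law for rotation, τ = Iα, gives α = τ/I = 59.32/1.213 = 48.91 rad/s².

α ≈ 48.9 rad/s²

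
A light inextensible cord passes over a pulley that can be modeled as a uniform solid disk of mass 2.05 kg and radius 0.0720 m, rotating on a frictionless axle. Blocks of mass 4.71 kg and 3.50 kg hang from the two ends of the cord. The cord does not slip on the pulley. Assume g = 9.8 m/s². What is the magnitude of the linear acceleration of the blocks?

I = ½MR² = (1/2)(2.05)(0.0720)² = 0.005314 kg·m².
Heavier block: m₁g − T₁ = m₁a. Lighter block: T₂ − m₂g = m₂a.
Pulley: (T₁ − T₂)R = Iα = I(a/R), so T₁ − T₂ = (I/R²)a = (1/2)M_p a = 1.025·a.
Adding the three: (m₁ − m₂)g = (m₁ + m₂ + 1.025)a, so a = (4.71 − 3.50)(9.8)/(4.71 + 3.50 + 1.025) = 1.284 m/s².

a ≈ 1.28 m/s²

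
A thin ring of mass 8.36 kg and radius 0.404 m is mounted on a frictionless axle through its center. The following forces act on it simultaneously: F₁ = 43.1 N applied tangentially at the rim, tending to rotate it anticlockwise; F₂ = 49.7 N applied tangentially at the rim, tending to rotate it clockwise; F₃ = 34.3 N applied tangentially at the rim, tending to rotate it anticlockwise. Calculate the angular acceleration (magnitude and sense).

I = MR² = (8.36)(0.404)² = 1.364 kg·m².
Taking anticlockwise as positive: τ₁ = +(43.1)(0.404) = +17.41 N·m; τ₂ = −(49.7)(0.404) = −20.08 N·m; τ₃ = +(34.3)(0.404) = +13.86 N·m.
Net torque τ = 11.19 N·m.
α = τ/I = 11.19/1.364 = 8.201 rad/s².

α ≈ 8.20 rad/s², anticlockwise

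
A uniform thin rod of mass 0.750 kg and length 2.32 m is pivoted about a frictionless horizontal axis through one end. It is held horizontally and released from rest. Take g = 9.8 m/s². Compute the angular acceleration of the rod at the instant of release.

α ≈ 6.34 rad/s²

About the pivot, I = (1/3)ML² = (1/3)(0.750)(2.32)² = 1.346 kg·m².
The weight acts at the center, a distance L/2 = 1.160 m from the pivot; τ = Mg(L/2) = 8.526 N·m.
α = τ/I = 8.526/1.346 = 6.336 rad/s².
(Equivalently α = (3g/(2L)) = 6.336 rad/s².)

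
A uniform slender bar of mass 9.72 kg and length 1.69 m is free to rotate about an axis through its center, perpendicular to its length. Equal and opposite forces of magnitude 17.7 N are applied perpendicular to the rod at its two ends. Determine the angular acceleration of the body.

I = (1/12)ML² = (1/12)(9.72)(1.69)² = 2.313 kg·m².
The couple gives τ = F·(L/2) + F·(L/2) = F L = (17.7)(1.69) = 29.91 N·m.
Newton's second law for rotation, τ = Iα, gives α = τ/I = 29.91/2.313 = 12.93 rad/s².

α ≈ 12.9 rad/s²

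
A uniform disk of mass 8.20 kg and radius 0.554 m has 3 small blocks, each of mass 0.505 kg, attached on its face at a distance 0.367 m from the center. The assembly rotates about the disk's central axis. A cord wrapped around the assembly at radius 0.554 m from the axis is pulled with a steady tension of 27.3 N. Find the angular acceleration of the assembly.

I_disk = ½MR² = ½(8.20)(0.554)² = 1.258 kg·m².
I_blocks = 3·m·r² = 3(0.505)(0.367)² = 0.2041 kg·m².
Total I = 1.462 kg·m².
τ = F r = (27.3)(0.554) = 15.12 N·m.
α = τ/I = 15.12/1.462 = 10.34 rad/s².

α ≈ 10.3 rad/s²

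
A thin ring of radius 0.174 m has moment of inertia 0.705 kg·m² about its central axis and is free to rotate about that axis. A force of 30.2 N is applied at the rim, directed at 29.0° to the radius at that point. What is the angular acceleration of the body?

α ≈ 3.61 rad/s²

Only the tangential component produces torque: τ = F R sinθ = (30.2)(0.174) sin 29.0° = 2.548 N·m.
From τ = Iα: α = 2.548/0.7050 = 3.614 rad/s².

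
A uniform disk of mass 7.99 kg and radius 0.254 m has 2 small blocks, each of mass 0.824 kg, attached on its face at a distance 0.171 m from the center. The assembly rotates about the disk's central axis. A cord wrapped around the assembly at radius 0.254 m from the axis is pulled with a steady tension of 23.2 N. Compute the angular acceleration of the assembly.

I_disk = ½MR² = ½(7.99)(0.254)² = 0.2577 kg·m².
I_blocks = 2·m·r² = 2(0.824)(0.171)² = 0.04819 kg·m².
Total I = 0.3059 kg·m².
τ = F r = (23.2)(0.254) = 5.893 N·m.
α = τ/I = 5.893/0.3059 = 19.26 rad/s².

α ≈ 19.3 rad/s²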